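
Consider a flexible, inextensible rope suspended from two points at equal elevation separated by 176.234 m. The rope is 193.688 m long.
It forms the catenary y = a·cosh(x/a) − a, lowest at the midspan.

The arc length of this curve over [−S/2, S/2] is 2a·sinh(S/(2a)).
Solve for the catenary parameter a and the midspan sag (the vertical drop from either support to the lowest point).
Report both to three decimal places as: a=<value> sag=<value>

seed: a₀ = √(S³/(24(L−S))) = √(176.234³/(24·17.454)) = 114.309267
iter 1: u=0.770865  f(a)=+5.260e-01  f'(a)=-3.239e-01  a ← 114.309267 − (+5.260e-01/-3.239e-01) = 115.933087
iter 2: u=0.760068  f(a)=+1.142e-02  f'(a)=-3.100e-01  a ← 115.933087 − (+1.142e-02/-3.100e-01) = 115.969919
iter 3: u=0.759826  f(a)=+5.645e-06  f'(a)=-3.097e-01  a ← 115.969919 − (+5.645e-06/-3.097e-01) = 115.969938
iter 4: u=0.759826  f(a)=+1.364e-12  f'(a)=-3.097e-01  a ← 115.969938 − (+1.364e-12/-3.097e-01) = 115.969938
converged: |Δa| < 1e-12 after 4 iterations
sag = a·(cosh(S/(2a)) − 1) = 115.969938·(cosh(0.759826) − 1) = 35.118734
T_max/T_min = cosh(S/(2a)) = 1.302826

a=115.970 sag=35.119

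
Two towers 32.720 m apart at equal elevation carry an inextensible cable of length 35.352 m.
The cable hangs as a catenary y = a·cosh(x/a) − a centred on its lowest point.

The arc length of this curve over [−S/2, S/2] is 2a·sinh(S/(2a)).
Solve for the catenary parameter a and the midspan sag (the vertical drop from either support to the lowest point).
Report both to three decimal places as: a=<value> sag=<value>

a=23.828 sag=5.840

seed: a₀ = √(S³/(24(L−S))) = √(32.720³/(24·2.632)) = 23.548941
iter 1: u=0.694723  f(a)=+6.425e-02  f'(a)=-2.345e-01  a ← 23.548941 − (+6.425e-02/-2.345e-01) = 23.822917
iter 2: u=0.686734  f(a)=+1.138e-03  f'(a)=-2.263e-01  a ← 23.822917 − (+1.138e-03/-2.263e-01) = 23.827948
iter 3: u=0.686589  f(a)=+3.718e-07  f'(a)=-2.261e-01  a ← 23.827948 − (+3.718e-07/-2.261e-01) = 23.827950
iter 4: u=0.686589  f(a)=+4.263e-14  f'(a)=-2.261e-01  a ← 23.827950 − (+4.263e-14/-2.261e-01) = 23.827950
converged: |Δa| < 1e-12 after 4 iterations
sag = a·(cosh(S/(2a)) − 1) = 23.827950·(cosh(0.686589) − 1) = 5.840420
T_max/T_min = cosh(S/(2a)) = 1.245108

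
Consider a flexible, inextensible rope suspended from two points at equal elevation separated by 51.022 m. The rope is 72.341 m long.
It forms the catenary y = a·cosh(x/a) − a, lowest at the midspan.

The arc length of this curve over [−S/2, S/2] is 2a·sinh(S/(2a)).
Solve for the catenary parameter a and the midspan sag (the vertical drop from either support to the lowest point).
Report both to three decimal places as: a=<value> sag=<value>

a=17.038 sag=22.944

seed: a₀ = √(S³/(24(L−S))) = √(51.022³/(24·21.319)) = 16.111916
iter 1: u=1.583362  f(a)=+2.838e+00  f'(a)=-3.372e+00  a ← 16.111916 − (+2.838e+00/-3.372e+00) = 16.953412
iter 2: u=1.504771  f(a)=+2.375e-01  f'(a)=-2.829e+00  a ← 16.953412 − (+2.375e-01/-2.829e+00) = 17.037342
iter 3: u=1.497358  f(a)=+1.999e-03  f'(a)=-2.782e+00  a ← 17.037342 − (+1.999e-03/-2.782e+00) = 17.038061
iter 4: u=1.497295  f(a)=+1.442e-07  f'(a)=-2.781e+00  a ← 17.038061 − (+1.442e-07/-2.781e+00) = 17.038061
iter 5: u=1.497295  f(a)=+1.421e-14  f'(a)=-2.781e+00  a ← 17.038061 − (+1.421e-14/-2.781e+00) = 17.038061
converged: |Δa| < 1e-12 after 5 iterations
sag = a·(cosh(S/(2a)) − 1) = 17.038061·(cosh(1.497295) − 1) = 22.944443
T_max/T_min = cosh(S/(2a)) = 2.346658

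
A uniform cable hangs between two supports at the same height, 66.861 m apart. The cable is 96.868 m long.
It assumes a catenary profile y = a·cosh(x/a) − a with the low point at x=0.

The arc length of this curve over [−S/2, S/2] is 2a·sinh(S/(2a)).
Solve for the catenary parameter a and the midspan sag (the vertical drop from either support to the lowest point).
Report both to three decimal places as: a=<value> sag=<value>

a=21.623 sag=31.419

seed: a₀ = √(S³/(24(L−S))) = √(66.861³/(24·30.007)) = 20.372409
iter 1: u=1.640969  f(a)=+4.309e+00  f'(a)=-3.819e+00  a ← 20.372409 − (+4.309e+00/-3.819e+00) = 21.500642
iter 2: u=1.554861  f(a)=+3.839e-01  f'(a)=-3.167e+00  a ← 21.500642 − (+3.839e-01/-3.167e+00) = 21.621865
iter 3: u=1.546143  f(a)=+3.704e-03  f'(a)=-3.106e+00  a ← 21.621865 − (+3.704e-03/-3.106e+00) = 21.623058
iter 4: u=1.546058  f(a)=+3.523e-07  f'(a)=-3.105e+00  a ← 21.623058 − (+3.523e-07/-3.105e+00) = 21.623058
iter 5: u=1.546058  f(a)=+1.421e-14  f'(a)=-3.105e+00  a ← 21.623058 − (+1.421e-14/-3.105e+00) = 21.623058
converged: |Δa| < 1e-12 after 5 iterations
sag = a·(cosh(S/(2a)) − 1) = 21.623058·(cosh(1.546058) − 1) = 31.418520
T_max/T_min = cosh(S/(2a)) = 2.453010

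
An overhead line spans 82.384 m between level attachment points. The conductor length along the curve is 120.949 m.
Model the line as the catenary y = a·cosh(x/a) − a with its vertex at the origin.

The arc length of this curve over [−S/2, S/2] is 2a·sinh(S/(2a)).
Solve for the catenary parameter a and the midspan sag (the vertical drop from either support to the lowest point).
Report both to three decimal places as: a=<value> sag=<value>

seed: a₀ = √(S³/(24(L−S))) = √(82.384³/(24·38.565)) = 24.578876
iter 1: u=1.675911  f(a)=+5.793e+00  f'(a)=-4.113e+00  a ← 24.578876 − (+5.793e+00/-4.113e+00) = 25.987353
iter 2: u=1.585079  f(a)=+5.352e-01  f'(a)=-3.385e+00  a ← 25.987353 − (+5.352e-01/-3.385e+00) = 26.145479
iter 3: u=1.575492  f(a)=+5.597e-03  f'(a)=-3.314e+00  a ← 26.145479 − (+5.597e-03/-3.314e+00) = 26.147167
iter 4: u=1.575391  f(a)=+6.261e-07  f'(a)=-3.314e+00  a ← 26.147167 − (+6.261e-07/-3.314e+00) = 26.147167
iter 5: u=1.575391  f(a)=+1.421e-14  f'(a)=-3.314e+00  a ← 26.147167 − (+1.421e-14/-3.314e+00) = 26.147167
converged: |Δa| < 1e-12 after 5 iterations
sag = a·(cosh(S/(2a)) − 1) = 26.147167·(cosh(1.575391) − 1) = 39.737880
T_max/T_min = cosh(S/(2a)) = 2.519778

a=26.147 sag=39.738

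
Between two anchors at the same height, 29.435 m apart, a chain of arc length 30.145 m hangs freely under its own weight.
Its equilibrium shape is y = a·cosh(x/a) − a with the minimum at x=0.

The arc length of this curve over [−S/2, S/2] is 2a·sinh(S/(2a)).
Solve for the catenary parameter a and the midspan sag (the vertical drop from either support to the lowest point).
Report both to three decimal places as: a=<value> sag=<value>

a=38.826 sag=2.823

seed: a₀ = √(S³/(24(L−S))) = √(29.435³/(24·0.710)) = 38.686663
iter 1: u=0.380428  f(a)=+5.156e-03  f'(a)=-3.724e-02  a ← 38.686663 − (+5.156e-03/-3.724e-02) = 38.825106
iter 2: u=0.379072  f(a)=+2.781e-05  f'(a)=-3.684e-02  a ← 38.825106 − (+2.781e-05/-3.684e-02) = 38.825860
iter 3: u=0.379064  f(a)=+8.186e-10  f'(a)=-3.684e-02  a ← 38.825860 − (+8.186e-10/-3.684e-02) = 38.825860
iter 4: u=0.379064  f(a)=+3.553e-15  f'(a)=-3.684e-02  a ← 38.825860 − (+3.553e-15/-3.684e-02) = 38.825860
converged: |Δa| < 1e-12 after 4 iterations
sag = a·(cosh(S/(2a)) − 1) = 38.825860·(cosh(0.379064) − 1) = 2.823001
T_max/T_min = cosh(S/(2a)) = 1.072709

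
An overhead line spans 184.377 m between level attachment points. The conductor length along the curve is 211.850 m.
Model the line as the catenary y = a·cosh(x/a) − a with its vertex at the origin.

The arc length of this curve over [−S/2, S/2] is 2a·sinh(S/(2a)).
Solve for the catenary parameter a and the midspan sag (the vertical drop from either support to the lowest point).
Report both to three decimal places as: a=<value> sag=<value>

a=99.607 sag=45.795

seed: a₀ = √(S³/(24(L−S))) = √(184.377³/(24·27.473)) = 97.499290
iter 1: u=0.945530  f(a)=+1.255e+00  f'(a)=-6.156e-01  a ← 97.499290 − (+1.255e+00/-6.156e-01) = 99.537312
iter 2: u=0.926170  f(a)=+4.041e-02  f'(a)=-5.765e-01  a ← 99.537312 − (+4.041e-02/-5.765e-01) = 99.607418
iter 3: u=0.925518  f(a)=+4.504e-05  f'(a)=-5.752e-01  a ← 99.607418 − (+4.504e-05/-5.752e-01) = 99.607496
iter 4: u=0.925518  f(a)=+5.610e-11  f'(a)=-5.752e-01  a ← 99.607496 − (+5.610e-11/-5.752e-01) = 99.607496
converged: |Δa| < 1e-12 after 4 iterations
sag = a·(cosh(S/(2a)) − 1) = 99.607496·(cosh(0.925518) − 1) = 45.794563
T_max/T_min = cosh(S/(2a)) = 1.459750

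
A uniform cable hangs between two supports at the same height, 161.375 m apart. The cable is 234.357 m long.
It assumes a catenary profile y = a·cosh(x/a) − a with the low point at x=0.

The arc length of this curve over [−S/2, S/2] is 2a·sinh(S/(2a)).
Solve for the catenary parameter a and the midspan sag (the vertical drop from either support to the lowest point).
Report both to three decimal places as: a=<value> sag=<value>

a=52.011 sag=76.192

seed: a₀ = √(S³/(24(L−S))) = √(161.375³/(24·72.982)) = 48.982493
iter 1: u=1.647272  f(a)=+1.057e+01  f'(a)=-3.871e+00  a ← 48.982493 − (+1.057e+01/-3.871e+00) = 51.712133
iter 2: u=1.560320  f(a)=+9.476e-01  f'(a)=-3.205e+00  a ← 51.712133 − (+9.476e-01/-3.205e+00) = 52.007773
iter 3: u=1.551451  f(a)=+9.279e-03  f'(a)=-3.143e+00  a ← 52.007773 − (+9.279e-03/-3.143e+00) = 52.010725
iter 4: u=1.551363  f(a)=+9.090e-07  f'(a)=-3.142e+00  a ← 52.010725 − (+9.090e-07/-3.142e+00) = 52.010725
iter 5: u=1.551363  f(a)=+5.684e-14  f'(a)=-3.142e+00  a ← 52.010725 − (+5.684e-14/-3.142e+00) = 52.010725
converged: |Δa| < 1e-12 after 5 iterations
sag = a·(cosh(S/(2a)) − 1) = 52.010725·(cosh(1.551363) − 1) = 76.191913
T_max/T_min = cosh(S/(2a)) = 2.464927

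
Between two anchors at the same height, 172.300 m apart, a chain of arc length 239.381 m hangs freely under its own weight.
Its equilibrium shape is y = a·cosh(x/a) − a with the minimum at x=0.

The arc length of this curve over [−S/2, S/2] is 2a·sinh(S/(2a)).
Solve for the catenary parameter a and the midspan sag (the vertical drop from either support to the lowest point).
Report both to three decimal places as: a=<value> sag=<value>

a=59.402 sag=74.219

seed: a₀ = √(S³/(24(L−S))) = √(172.300³/(24·67.081)) = 56.366690
iter 1: u=1.528385  f(a)=+8.285e+00  f'(a)=-2.985e+00  a ← 56.366690 − (+8.285e+00/-2.985e+00) = 59.142644
iter 2: u=1.456648  f(a)=+6.514e-01  f'(a)=-2.532e+00  a ← 59.142644 − (+6.514e-01/-2.532e+00) = 59.399883
iter 3: u=1.450340  f(a)=+4.785e-03  f'(a)=-2.495e+00  a ← 59.399883 − (+4.785e-03/-2.495e+00) = 59.401801
iter 4: u=1.450293  f(a)=+2.625e-07  f'(a)=-2.495e+00  a ← 59.401801 − (+2.625e-07/-2.495e+00) = 59.401801
iter 5: u=1.450293  f(a)=+2.842e-14  f'(a)=-2.495e+00  a ← 59.401801 − (+2.842e-14/-2.495e+00) = 59.401801
converged: |Δa| < 1e-12 after 5 iterations
sag = a·(cosh(S/(2a)) − 1) = 59.401801·(cosh(1.450293) − 1) = 74.218518
T_max/T_min = cosh(S/(2a)) = 2.249432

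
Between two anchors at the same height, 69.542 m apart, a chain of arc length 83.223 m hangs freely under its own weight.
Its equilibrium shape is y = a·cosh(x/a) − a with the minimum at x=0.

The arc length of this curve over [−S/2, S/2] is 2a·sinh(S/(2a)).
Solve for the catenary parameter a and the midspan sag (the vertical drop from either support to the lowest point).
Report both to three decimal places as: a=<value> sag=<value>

seed: a₀ = √(S³/(24(L−S))) = √(69.542³/(24·13.681)) = 32.004145
iter 1: u=1.086453  f(a)=+8.305e-01  f'(a)=-9.602e-01  a ← 32.004145 − (+8.305e-01/-9.602e-01) = 32.869061
iter 2: u=1.057864  f(a)=+3.486e-02  f'(a)=-8.811e-01  a ← 32.869061 − (+3.486e-02/-8.811e-01) = 32.908621
iter 3: u=1.056592  f(a)=+6.736e-05  f'(a)=-8.777e-01  a ← 32.908621 − (+6.736e-05/-8.777e-01) = 32.908697
iter 4: u=1.056590  f(a)=+2.526e-10  f'(a)=-8.777e-01  a ← 32.908697 − (+2.526e-10/-8.777e-01) = 32.908697
iter 5: u=1.056590  f(a)=+0.000e+00  f'(a)=-8.777e-01  a ← 32.908697 − (+0.000e+00/-8.777e-01) = 32.908697
converged: |Δa| < 1e-12 after 5 iterations
sag = a·(cosh(S/(2a)) − 1) = 32.908697·(cosh(1.056590) − 1) = 20.143157
T_max/T_min = cosh(S/(2a)) = 1.612092

a=32.909 sag=20.143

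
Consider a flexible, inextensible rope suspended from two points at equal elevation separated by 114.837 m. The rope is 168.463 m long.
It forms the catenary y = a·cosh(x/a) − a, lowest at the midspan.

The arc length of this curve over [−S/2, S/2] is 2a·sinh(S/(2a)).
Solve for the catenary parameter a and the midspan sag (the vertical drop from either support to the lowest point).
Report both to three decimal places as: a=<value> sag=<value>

seed: a₀ = √(S³/(24(L−S))) = √(114.837³/(24·53.626)) = 34.302789
iter 1: u=1.673873  f(a)=+8.034e+00  f'(a)=-4.095e+00  a ← 34.302789 − (+8.034e+00/-4.095e+00) = 36.264632
iter 2: u=1.583320  f(a)=+7.407e-01  f'(a)=-3.372e+00  a ← 36.264632 − (+7.407e-01/-3.372e+00) = 36.484325
iter 3: u=1.573785  f(a)=+7.710e-03  f'(a)=-3.302e+00  a ← 36.484325 − (+7.710e-03/-3.302e+00) = 36.486660
iter 4: u=1.573685  f(a)=+8.545e-07  f'(a)=-3.301e+00  a ← 36.486660 − (+8.545e-07/-3.301e+00) = 36.486660
iter 5: u=1.573685  f(a)=-2.842e-14  f'(a)=-3.301e+00  a ← 36.486660 − (-2.842e-14/-3.301e+00) = 36.486660
converged: |Δa| < 1e-12 after 5 iterations
sag = a·(cosh(S/(2a)) − 1) = 36.486660·(cosh(1.573685) − 1) = 55.307795
T_max/T_min = cosh(S/(2a)) = 2.515836

a=36.487 sag=55.308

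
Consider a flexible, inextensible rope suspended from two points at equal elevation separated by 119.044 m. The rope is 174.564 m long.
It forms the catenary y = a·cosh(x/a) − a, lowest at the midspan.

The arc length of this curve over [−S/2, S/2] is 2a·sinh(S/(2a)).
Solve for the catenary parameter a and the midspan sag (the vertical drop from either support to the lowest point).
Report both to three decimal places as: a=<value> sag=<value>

a=37.845 sag=57.289

seed: a₀ = √(S³/(24(L−S))) = √(119.044³/(24·55.520)) = 35.582046
iter 1: u=1.672810  f(a)=+8.306e+00  f'(a)=-4.086e+00  a ← 35.582046 − (+8.306e+00/-4.086e+00) = 37.614966
iter 2: u=1.582402  f(a)=+7.650e-01  f'(a)=-3.365e+00  a ← 37.614966 − (+7.650e-01/-3.365e+00) = 37.842317
iter 3: u=1.572895  f(a)=+7.944e-03  f'(a)=-3.295e+00  a ← 37.842317 − (+7.944e-03/-3.295e+00) = 37.844728
iter 4: u=1.572795  f(a)=+8.761e-07  f'(a)=-3.295e+00  a ← 37.844728 − (+8.761e-07/-3.295e+00) = 37.844728
iter 5: u=1.572795  f(a)=+2.842e-14  f'(a)=-3.295e+00  a ← 37.844728 − (+2.842e-14/-3.295e+00) = 37.844728
converged: |Δa| < 1e-12 after 5 iterations
sag = a·(cosh(S/(2a)) − 1) = 37.844728·(cosh(1.572795) − 1) = 57.288710
T_max/T_min = cosh(S/(2a)) = 2.513783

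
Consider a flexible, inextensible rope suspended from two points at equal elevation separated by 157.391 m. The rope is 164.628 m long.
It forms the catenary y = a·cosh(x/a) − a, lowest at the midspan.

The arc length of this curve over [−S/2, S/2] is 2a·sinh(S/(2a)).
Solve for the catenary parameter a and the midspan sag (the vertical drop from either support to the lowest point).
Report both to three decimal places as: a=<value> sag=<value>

a=150.848 sag=20.997

seed: a₀ = √(S³/(24(L−S))) = √(157.391³/(24·7.237)) = 149.825224
iter 1: u=0.525249  f(a)=+1.005e-01  f'(a)=-9.930e-02  a ← 149.825224 − (+1.005e-01/-9.930e-02) = 150.837210
iter 2: u=0.521725  f(a)=+1.027e-03  f'(a)=-9.728e-02  a ← 150.837210 − (+1.027e-03/-9.728e-02) = 150.847769
iter 3: u=0.521688  f(a)=+1.098e-07  f'(a)=-9.726e-02  a ← 150.847769 − (+1.098e-07/-9.726e-02) = 150.847771
iter 4: u=0.521688  f(a)=+2.842e-14  f'(a)=-9.726e-02  a ← 150.847771 − (+2.842e-14/-9.726e-02) = 150.847771
converged: |Δa| < 1e-12 after 4 iterations
sag = a·(cosh(S/(2a)) − 1) = 150.847771·(cosh(0.521688) − 1) = 20.997056
T_max/T_min = cosh(S/(2a)) = 1.139194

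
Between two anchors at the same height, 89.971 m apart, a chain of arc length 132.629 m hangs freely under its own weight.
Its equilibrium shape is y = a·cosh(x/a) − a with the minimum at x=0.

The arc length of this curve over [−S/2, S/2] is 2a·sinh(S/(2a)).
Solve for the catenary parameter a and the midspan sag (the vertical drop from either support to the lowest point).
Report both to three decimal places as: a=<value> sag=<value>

seed: a₀ = √(S³/(24(L−S))) = √(89.971³/(24·42.658)) = 26.671532
iter 1: u=1.686649  f(a)=+6.495e+00  f'(a)=-4.206e+00  a ← 26.671532 − (+6.495e+00/-4.206e+00) = 28.215737
iter 2: u=1.594341  f(a)=+6.068e-01  f'(a)=-3.454e+00  a ← 28.215737 − (+6.068e-01/-3.454e+00) = 28.391423
iter 3: u=1.584475  f(a)=+6.501e-03  f'(a)=-3.380e+00  a ← 28.391423 − (+6.501e-03/-3.380e+00) = 28.393346
iter 4: u=1.584368  f(a)=+7.640e-07  f'(a)=-3.379e+00  a ← 28.393346 − (+7.640e-07/-3.379e+00) = 28.393347
iter 5: u=1.584368  f(a)=+0.000e+00  f'(a)=-3.379e+00  a ← 28.393347 − (+0.000e+00/-3.379e+00) = 28.393347
converged: |Δa| < 1e-12 after 5 iterations
sag = a·(cosh(S/(2a)) − 1) = 28.393347·(cosh(1.584368) − 1) = 43.743988
T_max/T_min = cosh(S/(2a)) = 2.540642

a=28.393 sag=43.744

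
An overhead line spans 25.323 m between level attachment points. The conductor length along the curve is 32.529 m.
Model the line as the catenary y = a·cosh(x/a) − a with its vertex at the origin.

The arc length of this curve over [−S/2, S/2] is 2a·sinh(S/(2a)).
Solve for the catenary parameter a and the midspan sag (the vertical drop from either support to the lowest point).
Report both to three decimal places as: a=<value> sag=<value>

seed: a₀ = √(S³/(24(L−S))) = √(25.323³/(24·7.206)) = 9.689915
iter 1: u=1.306668  f(a)=+6.408e-01  f'(a)=-1.757e+00  a ← 9.689915 − (+6.408e-01/-1.757e+00) = 10.054565
iter 2: u=1.259279  f(a)=+3.795e-02  f'(a)=-1.555e+00  a ← 10.054565 − (+3.795e-02/-1.555e+00) = 10.078973
iter 3: u=1.256229  f(a)=+1.516e-04  f'(a)=-1.542e+00  a ← 10.078973 − (+1.516e-04/-1.542e+00) = 10.079071
iter 4: u=1.256217  f(a)=+2.442e-09  f'(a)=-1.542e+00  a ← 10.079071 − (+2.442e-09/-1.542e+00) = 10.079071
iter 5: u=1.256217  f(a)=+0.000e+00  f'(a)=-1.542e+00  a ← 10.079071 − (+0.000e+00/-1.542e+00) = 10.079071
converged: |Δa| < 1e-12 after 5 iterations
sag = a·(cosh(S/(2a)) − 1) = 10.079071·(cosh(1.256217) − 1) = 9.055234
T_max/T_min = cosh(S/(2a)) = 1.898420

a=10.079 sag=9.055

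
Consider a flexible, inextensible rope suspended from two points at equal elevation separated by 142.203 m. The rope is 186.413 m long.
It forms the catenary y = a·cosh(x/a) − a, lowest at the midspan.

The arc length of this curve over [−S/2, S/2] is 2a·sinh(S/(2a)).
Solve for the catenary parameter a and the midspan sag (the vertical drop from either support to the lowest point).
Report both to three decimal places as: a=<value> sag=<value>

a=54.332 sag=53.554

seed: a₀ = √(S³/(24(L−S))) = √(142.203³/(24·44.210)) = 52.059172
iter 1: u=1.365782  f(a)=+4.311e+00  f'(a)=-2.037e+00  a ← 52.059172 − (+4.311e+00/-2.037e+00) = 54.175556
iter 2: u=1.312428  f(a)=+2.768e-01  f'(a)=-1.783e+00  a ← 54.175556 − (+2.768e-01/-1.783e+00) = 54.330814
iter 3: u=1.308677  f(a)=+1.315e-03  f'(a)=-1.766e+00  a ← 54.330814 − (+1.315e-03/-1.766e+00) = 54.331558
iter 4: u=1.308659  f(a)=+2.997e-08  f'(a)=-1.766e+00  a ← 54.331558 − (+2.997e-08/-1.766e+00) = 54.331558
iter 5: u=1.308659  f(a)=+0.000e+00  f'(a)=-1.766e+00  a ← 54.331558 − (+0.000e+00/-1.766e+00) = 54.331558
converged: |Δa| < 1e-12 after 5 iterations
sag = a·(cosh(S/(2a)) − 1) = 54.331558·(cosh(1.308659) − 1) = 53.554353
T_max/T_min = cosh(S/(2a)) = 1.985695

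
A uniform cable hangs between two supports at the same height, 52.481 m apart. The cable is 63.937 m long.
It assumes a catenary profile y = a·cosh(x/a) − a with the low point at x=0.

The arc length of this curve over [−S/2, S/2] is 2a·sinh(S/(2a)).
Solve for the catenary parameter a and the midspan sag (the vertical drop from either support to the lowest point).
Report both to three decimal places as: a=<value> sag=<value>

a=23.645 sag=16.118

seed: a₀ = √(S³/(24(L−S))) = √(52.481³/(24·11.456)) = 22.928784
iter 1: u=1.144435  f(a)=+7.740e-01  f'(a)=-1.136e+00  a ← 22.928784 − (+7.740e-01/-1.136e+00) = 23.609906
iter 2: u=1.111419  f(a)=+3.583e-02  f'(a)=-1.033e+00  a ← 23.609906 − (+3.583e-02/-1.033e+00) = 23.644578
iter 3: u=1.109789  f(a)=+8.502e-05  f'(a)=-1.029e+00  a ← 23.644578 − (+8.502e-05/-1.029e+00) = 23.644661
iter 4: u=1.109785  f(a)=+4.813e-10  f'(a)=-1.029e+00  a ← 23.644661 − (+4.813e-10/-1.029e+00) = 23.644661
iter 5: u=1.109785  f(a)=+7.105e-15  f'(a)=-1.029e+00  a ← 23.644661 − (+7.105e-15/-1.029e+00) = 23.644661
converged: |Δa| < 1e-12 after 5 iterations
sag = a·(cosh(S/(2a)) − 1) = 23.644661·(cosh(1.109785) − 1) = 16.117821
T_max/T_min = cosh(S/(2a)) = 1.681669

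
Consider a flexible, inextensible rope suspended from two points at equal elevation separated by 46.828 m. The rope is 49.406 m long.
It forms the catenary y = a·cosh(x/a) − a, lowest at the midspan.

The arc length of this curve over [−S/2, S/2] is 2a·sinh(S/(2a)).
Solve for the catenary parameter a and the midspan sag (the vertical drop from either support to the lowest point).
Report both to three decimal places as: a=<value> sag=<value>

seed: a₀ = √(S³/(24(L−S))) = √(46.828³/(24·2.578)) = 40.739091
iter 1: u=0.574731  f(a)=+4.291e-02  f'(a)=-1.308e-01  a ← 40.739091 − (+4.291e-02/-1.308e-01) = 41.067201
iter 2: u=0.570139  f(a)=+5.240e-04  f'(a)=-1.276e-01  a ← 41.067201 − (+5.240e-04/-1.276e-01) = 41.071307
iter 3: u=0.570082  f(a)=+8.025e-08  f'(a)=-1.276e-01  a ← 41.071307 − (+8.025e-08/-1.276e-01) = 41.071308
iter 4: u=0.570082  f(a)=+7.105e-15  f'(a)=-1.276e-01  a ← 41.071308 − (+7.105e-15/-1.276e-01) = 41.071308
converged: |Δa| < 1e-12 after 4 iterations
sag = a·(cosh(S/(2a)) − 1) = 41.071308·(cosh(0.570082) − 1) = 6.856665
T_max/T_min = cosh(S/(2a)) = 1.166945

a=41.071 sag=6.857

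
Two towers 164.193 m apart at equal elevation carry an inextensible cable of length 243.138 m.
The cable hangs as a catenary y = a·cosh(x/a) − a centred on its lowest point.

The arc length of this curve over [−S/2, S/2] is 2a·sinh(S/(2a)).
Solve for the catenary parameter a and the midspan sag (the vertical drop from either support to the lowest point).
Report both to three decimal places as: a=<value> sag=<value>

a=51.496 sag=80.530

seed: a₀ = √(S³/(24(L−S))) = √(164.193³/(24·78.945)) = 48.335256
iter 1: u=1.698481  f(a)=+1.220e+01  f'(a)=-4.311e+00  a ← 48.335256 − (+1.220e+01/-4.311e+00) = 51.165336
iter 2: u=1.604534  f(a)=+1.154e+00  f'(a)=-3.531e+00  a ← 51.165336 − (+1.154e+00/-3.531e+00) = 51.492043
iter 3: u=1.594353  f(a)=+1.269e-02  f'(a)=-3.454e+00  a ← 51.492043 − (+1.269e-02/-3.454e+00) = 51.495718
iter 4: u=1.594239  f(a)=+1.574e-06  f'(a)=-3.453e+00  a ← 51.495718 − (+1.574e-06/-3.453e+00) = 51.495719
iter 5: u=1.594239  f(a)=+2.842e-14  f'(a)=-3.453e+00  a ← 51.495719 − (+2.842e-14/-3.453e+00) = 51.495719
converged: |Δa| < 1e-12 after 5 iterations
sag = a·(cosh(S/(2a)) − 1) = 51.495719·(cosh(1.594239) − 1) = 80.530153
T_max/T_min = cosh(S/(2a)) = 2.563822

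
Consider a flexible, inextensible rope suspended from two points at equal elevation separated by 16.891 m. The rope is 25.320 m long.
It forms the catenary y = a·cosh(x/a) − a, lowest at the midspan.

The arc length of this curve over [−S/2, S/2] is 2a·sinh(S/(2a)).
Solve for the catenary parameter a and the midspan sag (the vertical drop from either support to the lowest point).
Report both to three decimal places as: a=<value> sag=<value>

a=5.211 sag=8.480

seed: a₀ = √(S³/(24(L−S))) = √(16.891³/(24·8.429)) = 4.880782
iter 1: u=1.730358  f(a)=+1.356e+00  f'(a)=-4.605e+00  a ← 4.880782 − (+1.356e+00/-4.605e+00) = 5.175172
iter 2: u=1.631926  f(a)=+1.323e-01  f'(a)=-3.746e+00  a ← 5.175172 − (+1.323e-01/-3.746e+00) = 5.210500
iter 3: u=1.620862  f(a)=+1.562e-03  f'(a)=-3.658e+00  a ← 5.210500 − (+1.562e-03/-3.658e+00) = 5.210927
iter 4: u=1.620729  f(a)=+2.235e-07  f'(a)=-3.657e+00  a ← 5.210927 − (+2.235e-07/-3.657e+00) = 5.210927
iter 5: u=1.620729  f(a)=+1.066e-14  f'(a)=-3.657e+00  a ← 5.210927 − (+1.066e-14/-3.657e+00) = 5.210927
converged: |Δa| < 1e-12 after 5 iterations
sag = a·(cosh(S/(2a)) − 1) = 5.210927·(cosh(1.620729) − 1) = 8.479557
T_max/T_min = cosh(S/(2a)) = 2.627265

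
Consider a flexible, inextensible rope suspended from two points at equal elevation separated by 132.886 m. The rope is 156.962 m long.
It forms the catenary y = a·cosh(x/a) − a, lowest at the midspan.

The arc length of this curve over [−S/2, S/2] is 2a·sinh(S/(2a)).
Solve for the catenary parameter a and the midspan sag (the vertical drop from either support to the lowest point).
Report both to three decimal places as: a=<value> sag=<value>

seed: a₀ = √(S³/(24(L−S))) = √(132.886³/(24·24.076)) = 63.726645
iter 1: u=1.042625  f(a)=+1.343e+00  f'(a)=-8.410e-01  a ← 63.726645 − (+1.343e+00/-8.410e-01) = 65.323560
iter 2: u=1.017137  f(a)=+5.214e-02  f'(a)=-7.768e-01  a ← 65.323560 − (+5.214e-02/-7.768e-01) = 65.390675
iter 3: u=1.016093  f(a)=+8.561e-05  f'(a)=-7.743e-01  a ← 65.390675 − (+8.561e-05/-7.743e-01) = 65.390786
iter 4: u=1.016091  f(a)=+2.316e-10  f'(a)=-7.743e-01  a ← 65.390786 − (+2.316e-10/-7.743e-01) = 65.390786
iter 5: u=1.016091  f(a)=+0.000e+00  f'(a)=-7.743e-01  a ← 65.390786 − (+0.000e+00/-7.743e-01) = 65.390786
converged: |Δa| < 1e-12 after 5 iterations
sag = a·(cosh(S/(2a)) − 1) = 65.390786·(cosh(1.016091) − 1) = 36.762150
T_max/T_min = cosh(S/(2a)) = 1.562192

a=65.391 sag=36.762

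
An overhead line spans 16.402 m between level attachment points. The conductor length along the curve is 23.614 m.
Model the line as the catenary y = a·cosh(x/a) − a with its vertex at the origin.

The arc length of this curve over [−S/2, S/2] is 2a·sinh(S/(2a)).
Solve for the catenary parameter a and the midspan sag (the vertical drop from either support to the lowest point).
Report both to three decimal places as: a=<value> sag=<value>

seed: a₀ = √(S³/(24(L−S))) = √(16.402³/(24·7.212)) = 5.049074
iter 1: u=1.624258  f(a)=+1.013e+00  f'(a)=-3.685e+00  a ← 5.049074 − (+1.013e+00/-3.685e+00) = 5.324063
iter 2: u=1.540365  f(a)=+8.868e-02  f'(a)=-3.066e+00  a ← 5.324063 − (+8.868e-02/-3.066e+00) = 5.352986
iter 3: u=1.532042  f(a)=+8.229e-04  f'(a)=-3.009e+00  a ← 5.352986 − (+8.229e-04/-3.009e+00) = 5.353259
iter 4: u=1.531964  f(a)=+7.232e-08  f'(a)=-3.009e+00  a ← 5.353259 − (+7.232e-08/-3.009e+00) = 5.353259
iter 5: u=1.531964  f(a)=+0.000e+00  f'(a)=-3.009e+00  a ← 5.353259 − (+0.000e+00/-3.009e+00) = 5.353259
converged: |Δa| < 1e-12 after 5 iterations
sag = a·(cosh(S/(2a)) − 1) = 5.353259·(cosh(1.531964) − 1) = 7.610638
T_max/T_min = cosh(S/(2a)) = 2.421683

a=5.353 sag=7.611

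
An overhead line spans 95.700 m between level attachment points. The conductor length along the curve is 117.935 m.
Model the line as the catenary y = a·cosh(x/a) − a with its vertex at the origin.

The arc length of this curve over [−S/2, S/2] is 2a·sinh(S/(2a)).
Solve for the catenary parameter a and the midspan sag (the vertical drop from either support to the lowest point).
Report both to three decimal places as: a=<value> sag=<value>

a=41.870 sag=30.451

seed: a₀ = √(S³/(24(L−S))) = √(95.700³/(24·22.235)) = 40.526931
iter 1: u=1.180696  f(a)=+1.602e+00  f'(a)=-1.258e+00  a ← 40.526931 − (+1.602e+00/-1.258e+00) = 41.800523
iter 2: u=1.144723  f(a)=+7.863e-02  f'(a)=-1.137e+00  a ← 41.800523 − (+7.863e-02/-1.137e+00) = 41.869658
iter 3: u=1.142832  f(a)=+2.110e-04  f'(a)=-1.131e+00  a ← 41.869658 − (+2.110e-04/-1.131e+00) = 41.869845
iter 4: u=1.142827  f(a)=+1.528e-09  f'(a)=-1.131e+00  a ← 41.869845 − (+1.528e-09/-1.131e+00) = 41.869845
iter 5: u=1.142827  f(a)=+1.421e-14  f'(a)=-1.131e+00  a ← 41.869845 − (+1.421e-14/-1.131e+00) = 41.869845
converged: |Δa| < 1e-12 after 5 iterations
sag = a·(cosh(S/(2a)) − 1) = 41.869845·(cosh(1.142827) − 1) = 30.450622
T_max/T_min = cosh(S/(2a)) = 1.727269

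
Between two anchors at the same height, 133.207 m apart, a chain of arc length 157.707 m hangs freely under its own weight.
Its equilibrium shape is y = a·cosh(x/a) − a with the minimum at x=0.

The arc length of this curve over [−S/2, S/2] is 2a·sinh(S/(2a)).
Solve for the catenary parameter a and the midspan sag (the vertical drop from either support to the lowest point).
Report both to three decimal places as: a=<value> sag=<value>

a=65.082 sag=37.161

seed: a₀ = √(S³/(24(L−S))) = √(133.207³/(24·24.500)) = 63.401847
iter 1: u=1.050498  f(a)=+1.388e+00  f'(a)=-8.616e-01  a ← 63.401847 − (+1.388e+00/-8.616e-01) = 65.012765
iter 2: u=1.024468  f(a)=+5.466e-02  f'(a)=-7.949e-01  a ← 65.012765 − (+5.466e-02/-7.949e-01) = 65.081522
iter 3: u=1.023386  f(a)=+9.246e-05  f'(a)=-7.922e-01  a ← 65.081522 − (+9.246e-05/-7.922e-01) = 65.081639
iter 4: u=1.023384  f(a)=+2.655e-10  f'(a)=-7.922e-01  a ← 65.081639 − (+2.655e-10/-7.922e-01) = 65.081639
iter 5: u=1.023384  f(a)=+0.000e+00  f'(a)=-7.922e-01  a ← 65.081639 − (+0.000e+00/-7.922e-01) = 65.081639
converged: |Δa| < 1e-12 after 5 iterations
sag = a·(cosh(S/(2a)) − 1) = 65.081639·(cosh(1.023384) − 1) = 37.160692
T_max/T_min = cosh(S/(2a)) = 1.570986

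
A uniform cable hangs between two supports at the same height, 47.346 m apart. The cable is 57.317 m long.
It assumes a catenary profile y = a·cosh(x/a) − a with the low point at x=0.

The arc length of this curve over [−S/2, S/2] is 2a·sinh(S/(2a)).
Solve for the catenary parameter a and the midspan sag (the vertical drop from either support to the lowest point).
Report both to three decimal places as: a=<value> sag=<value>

seed: a₀ = √(S³/(24(L−S))) = √(47.346³/(24·9.971)) = 21.059592
iter 1: u=1.124096  f(a)=+6.493e-01  f'(a)=-1.072e+00  a ← 21.059592 − (+6.493e-01/-1.072e+00) = 21.665175
iter 2: u=1.092675  f(a)=+2.906e-02  f'(a)=-9.781e-01  a ← 21.665175 − (+2.906e-02/-9.781e-01) = 21.694883
iter 3: u=1.091179  f(a)=+6.424e-05  f'(a)=-9.738e-01  a ← 21.694883 − (+6.424e-05/-9.738e-01) = 21.694949
iter 4: u=1.091176  f(a)=+3.156e-10  f'(a)=-9.738e-01  a ← 21.694949 − (+3.156e-10/-9.738e-01) = 21.694949
iter 5: u=1.091176  f(a)=+0.000e+00  f'(a)=-9.738e-01  a ← 21.694949 − (+0.000e+00/-9.738e-01) = 21.694949
converged: |Δa| < 1e-12 after 5 iterations
sag = a·(cosh(S/(2a)) − 1) = 21.694949·(cosh(1.091176) − 1) = 14.249180
T_max/T_min = cosh(S/(2a)) = 1.656797

a=21.695 sag=14.249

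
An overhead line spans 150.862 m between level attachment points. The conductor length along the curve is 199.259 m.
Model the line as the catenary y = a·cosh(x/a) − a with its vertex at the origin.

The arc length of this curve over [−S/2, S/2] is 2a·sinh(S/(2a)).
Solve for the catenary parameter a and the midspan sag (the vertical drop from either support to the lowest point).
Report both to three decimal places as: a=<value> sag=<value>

seed: a₀ = √(S³/(24(L−S))) = √(150.862³/(24·48.397)) = 54.369451
iter 1: u=1.387378  f(a)=+4.877e+00  f'(a)=-2.147e+00  a ← 54.369451 − (+4.877e+00/-2.147e+00) = 56.640598
iter 2: u=1.331748  f(a)=+3.222e-01  f'(a)=-1.872e+00  a ← 56.640598 − (+3.222e-01/-1.872e+00) = 56.812719
iter 3: u=1.327713  f(a)=+1.627e-03  f'(a)=-1.853e+00  a ← 56.812719 − (+1.627e-03/-1.853e+00) = 56.813596
iter 4: u=1.327693  f(a)=+4.193e-08  f'(a)=-1.853e+00  a ← 56.813596 − (+4.193e-08/-1.853e+00) = 56.813596
iter 5: u=1.327693  f(a)=+0.000e+00  f'(a)=-1.853e+00  a ← 56.813596 − (+0.000e+00/-1.853e+00) = 56.813596
converged: |Δa| < 1e-12 after 5 iterations
sag = a·(cosh(S/(2a)) − 1) = 56.813596·(cosh(1.327693) − 1) = 57.876517
T_max/T_min = cosh(S/(2a)) = 2.018709

a=56.814 sag=57.877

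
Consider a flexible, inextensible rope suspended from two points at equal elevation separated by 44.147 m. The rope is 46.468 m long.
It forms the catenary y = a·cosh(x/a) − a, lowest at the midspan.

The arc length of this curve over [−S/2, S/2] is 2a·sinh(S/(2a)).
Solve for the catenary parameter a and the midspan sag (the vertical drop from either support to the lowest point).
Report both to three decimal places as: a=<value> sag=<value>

a=39.608 sag=6.312

seed: a₀ = √(S³/(24(L−S))) = √(44.147³/(24·2.321)) = 39.301453
iter 1: u=0.561646  f(a)=+3.688e-02  f'(a)=-1.219e-01  a ← 39.301453 − (+3.688e-02/-1.219e-01) = 39.604074
iter 2: u=0.557354  f(a)=+4.304e-04  f'(a)=-1.191e-01  a ← 39.604074 − (+4.304e-04/-1.191e-01) = 39.607689
iter 3: u=0.557303  f(a)=+6.012e-08  f'(a)=-1.190e-01  a ← 39.607689 − (+6.012e-08/-1.190e-01) = 39.607689
iter 4: u=0.557303  f(a)=+0.000e+00  f'(a)=-1.190e-01  a ← 39.607689 − (+0.000e+00/-1.190e-01) = 39.607689
converged: |Δa| < 1e-12 after 4 iterations
sag = a·(cosh(S/(2a)) − 1) = 39.607689·(cosh(0.557303) − 1) = 6.311673
T_max/T_min = cosh(S/(2a)) = 1.159355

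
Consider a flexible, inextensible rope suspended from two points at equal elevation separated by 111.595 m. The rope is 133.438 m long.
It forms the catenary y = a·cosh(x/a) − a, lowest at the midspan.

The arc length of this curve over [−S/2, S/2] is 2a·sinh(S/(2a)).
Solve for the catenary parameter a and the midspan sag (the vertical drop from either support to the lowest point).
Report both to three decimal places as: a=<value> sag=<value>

seed: a₀ = √(S³/(24(L−S))) = √(111.595³/(24·21.843)) = 51.487919
iter 1: u=1.083701  f(a)=+1.319e+00  f'(a)=-9.524e-01  a ← 51.487919 − (+1.319e+00/-9.524e-01) = 52.872949
iter 2: u=1.055313  f(a)=+5.510e-02  f'(a)=-8.743e-01  a ← 52.872949 − (+5.510e-02/-8.743e-01) = 52.935968
iter 3: u=1.054056  f(a)=+1.054e-04  f'(a)=-8.710e-01  a ← 52.935968 − (+1.054e-04/-8.710e-01) = 52.936090
iter 4: u=1.054054  f(a)=+3.875e-10  f'(a)=-8.710e-01  a ← 52.936090 − (+3.875e-10/-8.710e-01) = 52.936090
iter 5: u=1.054054  f(a)=+0.000e+00  f'(a)=-8.710e-01  a ← 52.936090 − (+0.000e+00/-8.710e-01) = 52.936090
converged: |Δa| < 1e-12 after 5 iterations
sag = a·(cosh(S/(2a)) − 1) = 52.936090·(cosh(1.054054) − 1) = 32.232300
T_max/T_min = cosh(S/(2a)) = 1.608891

a=52.936 sag=32.232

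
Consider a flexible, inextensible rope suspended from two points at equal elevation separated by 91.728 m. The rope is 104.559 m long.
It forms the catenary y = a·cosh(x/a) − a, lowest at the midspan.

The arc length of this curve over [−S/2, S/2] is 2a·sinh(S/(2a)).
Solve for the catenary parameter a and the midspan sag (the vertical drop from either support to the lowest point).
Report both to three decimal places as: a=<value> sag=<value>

seed: a₀ = √(S³/(24(L−S))) = √(91.728³/(24·12.831)) = 50.063016
iter 1: u=0.916125  f(a)=+5.493e-01  f'(a)=-5.569e-01  a ← 50.063016 − (+5.493e-01/-5.569e-01) = 51.049379
iter 2: u=0.898424  f(a)=+1.665e-02  f'(a)=-5.236e-01  a ← 51.049379 − (+1.665e-02/-5.236e-01) = 51.081186
iter 3: u=0.897865  f(a)=+1.637e-05  f'(a)=-5.226e-01  a ← 51.081186 − (+1.637e-05/-5.226e-01) = 51.081217
iter 4: u=0.897864  f(a)=+1.583e-11  f'(a)=-5.226e-01  a ← 51.081217 − (+1.583e-11/-5.226e-01) = 51.081217
converged: |Δa| < 1e-12 after 4 iterations
sag = a·(cosh(S/(2a)) − 1) = 51.081217·(cosh(0.897864) − 1) = 22.010758
T_max/T_min = cosh(S/(2a)) = 1.430897

a=51.081 sag=22.011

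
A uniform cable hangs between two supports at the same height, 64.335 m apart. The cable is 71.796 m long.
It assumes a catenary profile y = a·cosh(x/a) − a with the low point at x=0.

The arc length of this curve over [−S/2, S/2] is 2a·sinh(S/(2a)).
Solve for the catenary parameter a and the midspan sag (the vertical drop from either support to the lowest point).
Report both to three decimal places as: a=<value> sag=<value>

a=39.216 sag=13.949

seed: a₀ = √(S³/(24(L−S))) = √(64.335³/(24·7.461)) = 38.562645
iter 1: u=0.834162  f(a)=+2.639e-01  f'(a)=-4.146e-01  a ← 38.562645 − (+2.639e-01/-4.146e-01) = 39.199276
iter 2: u=0.820615  f(a)=+6.678e-03  f'(a)=-3.938e-01  a ← 39.199276 − (+6.678e-03/-3.938e-01) = 39.216232
iter 3: u=0.820260  f(a)=+4.521e-06  f'(a)=-3.933e-01  a ← 39.216232 − (+4.521e-06/-3.933e-01) = 39.216244
iter 4: u=0.820260  f(a)=+2.075e-12  f'(a)=-3.933e-01  a ← 39.216244 − (+2.075e-12/-3.933e-01) = 39.216244
converged: |Δa| < 1e-12 after 4 iterations
sag = a·(cosh(S/(2a)) − 1) = 39.216244·(cosh(0.820260) − 1) = 13.949348
T_max/T_min = cosh(S/(2a)) = 1.355703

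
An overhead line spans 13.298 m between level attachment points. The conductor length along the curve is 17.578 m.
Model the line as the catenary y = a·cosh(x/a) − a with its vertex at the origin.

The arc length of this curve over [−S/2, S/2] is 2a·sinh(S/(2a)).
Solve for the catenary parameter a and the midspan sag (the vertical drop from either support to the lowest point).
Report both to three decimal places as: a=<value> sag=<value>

a=5.000 sag=5.111

seed: a₀ = √(S³/(24(L−S))) = √(13.298³/(24·4.280)) = 4.784670
iter 1: u=1.389647  f(a)=+4.328e-01  f'(a)=-2.159e+00  a ← 4.784670 − (+4.328e-01/-2.159e+00) = 4.985102
iter 2: u=1.333774  f(a)=+2.868e-02  f'(a)=-1.882e+00  a ← 4.985102 − (+2.868e-02/-1.882e+00) = 5.000343
iter 3: u=1.329709  f(a)=+1.457e-04  f'(a)=-1.863e+00  a ← 5.000343 − (+1.457e-04/-1.863e+00) = 5.000422
iter 4: u=1.329688  f(a)=+3.804e-09  f'(a)=-1.863e+00  a ← 5.000422 − (+3.804e-09/-1.863e+00) = 5.000422
iter 5: u=1.329688  f(a)=+0.000e+00  f'(a)=-1.863e+00  a ← 5.000422 − (+0.000e+00/-1.863e+00) = 5.000422
converged: |Δa| < 1e-12 after 5 iterations
sag = a·(cosh(S/(2a)) − 1) = 5.000422·(cosh(1.329688) − 1) = 5.111489
T_max/T_min = cosh(S/(2a)) = 2.022212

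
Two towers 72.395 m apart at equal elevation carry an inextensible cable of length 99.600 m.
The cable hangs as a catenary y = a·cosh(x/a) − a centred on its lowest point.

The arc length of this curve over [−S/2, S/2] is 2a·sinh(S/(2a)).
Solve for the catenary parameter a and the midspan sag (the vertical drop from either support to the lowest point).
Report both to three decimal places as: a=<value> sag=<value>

seed: a₀ = √(S³/(24(L−S))) = √(72.395³/(24·27.205)) = 24.106429
iter 1: u=1.501570  f(a)=+3.237e+00  f'(a)=-2.809e+00  a ← 24.106429 − (+3.237e+00/-2.809e+00) = 25.258871
iter 2: u=1.433061  f(a)=+2.466e-01  f'(a)=-2.396e+00  a ← 25.258871 − (+2.466e-01/-2.396e+00) = 25.361805
iter 3: u=1.427245  f(a)=+1.692e-03  f'(a)=-2.363e+00  a ← 25.361805 − (+1.692e-03/-2.363e+00) = 25.362521
iter 4: u=1.427204  f(a)=+8.087e-08  f'(a)=-2.363e+00  a ← 25.362521 − (+8.087e-08/-2.363e+00) = 25.362521
iter 5: u=1.427204  f(a)=+0.000e+00  f'(a)=-2.363e+00  a ← 25.362521 − (+0.000e+00/-2.363e+00) = 25.362521
converged: |Δa| < 1e-12 after 5 iterations
sag = a·(cosh(S/(2a)) − 1) = 25.362521·(cosh(1.427204) − 1) = 30.523949
T_max/T_min = cosh(S/(2a)) = 2.203506

a=25.363 sag=30.524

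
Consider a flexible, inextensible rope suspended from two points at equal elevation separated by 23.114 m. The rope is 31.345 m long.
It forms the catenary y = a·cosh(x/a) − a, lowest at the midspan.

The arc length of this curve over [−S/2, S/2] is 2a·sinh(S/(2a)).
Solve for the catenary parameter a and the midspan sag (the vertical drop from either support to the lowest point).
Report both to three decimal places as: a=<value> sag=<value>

a=8.298 sag=9.436

seed: a₀ = √(S³/(24(L−S))) = √(23.114³/(24·8.231)) = 7.906436
iter 1: u=1.461721  f(a)=+9.254e-01  f'(a)=-2.562e+00  a ← 7.906436 − (+9.254e-01/-2.562e+00) = 8.267603
iter 2: u=1.397866  f(a)=+6.719e-02  f'(a)=-2.203e+00  a ← 8.267603 − (+6.719e-02/-2.203e+00) = 8.298107
iter 3: u=1.392727  f(a)=+4.155e-04  f'(a)=-2.175e+00  a ← 8.298107 − (+4.155e-04/-2.175e+00) = 8.298298
iter 4: u=1.392695  f(a)=+1.610e-08  f'(a)=-2.175e+00  a ← 8.298298 − (+1.610e-08/-2.175e+00) = 8.298298
iter 5: u=1.392695  f(a)=+3.553e-15  f'(a)=-2.175e+00  a ← 8.298298 − (+3.553e-15/-2.175e+00) = 8.298298
converged: |Δa| < 1e-12 after 5 iterations
sag = a·(cosh(S/(2a)) − 1) = 8.298298·(cosh(1.392695) − 1) = 9.435540
T_max/T_min = cosh(S/(2a)) = 2.137045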